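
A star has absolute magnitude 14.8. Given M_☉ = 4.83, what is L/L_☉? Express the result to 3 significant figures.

L/L_☉ ≈ 1.03×10^-4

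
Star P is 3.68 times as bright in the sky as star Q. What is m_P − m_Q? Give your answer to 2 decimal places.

Pogson: Δm = −2.5 log₁₀(ratio) = −2.5 log₁₀(3.68) = −2.5 × 0.5658 = -1.415
Star P is brighter, so it has the smaller magnitude: the difference is negative.

m_P − m_Q ≈ -1.41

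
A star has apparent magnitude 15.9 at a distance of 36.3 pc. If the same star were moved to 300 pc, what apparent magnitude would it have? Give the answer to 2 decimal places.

m ≈ 20.49

Flux ∝ 1/d², so Δm = 5 log₁₀(d₂/d₁) = 5 log₁₀(300/36.3) = 4.586
m₂ = m₁ + Δm = 15.9 + (4.586) = 20.486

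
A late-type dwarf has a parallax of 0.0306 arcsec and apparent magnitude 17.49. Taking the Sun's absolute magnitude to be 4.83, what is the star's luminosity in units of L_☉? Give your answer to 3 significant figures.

L/L_☉ ≈ 9.22×10^-5

d = 1/p = 1/0.0306″ = 32.68 pc
M = m − 5 log₁₀ d + 5 = 17.49 − 5·1.5143 + 5 = 14.919
M − M_☉ = 14.919 − 4.83 = 10.089
L/L_☉ = 10^(−0.4 × 10.089) = 9.216×10^-5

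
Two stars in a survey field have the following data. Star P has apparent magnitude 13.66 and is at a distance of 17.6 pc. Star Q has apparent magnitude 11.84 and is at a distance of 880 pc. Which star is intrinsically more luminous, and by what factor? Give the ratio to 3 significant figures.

Star Q is more luminous, by a factor of 13400.

Star P: M = m − 5 log₁₀ d + 5 = 13.66 − 5·1.2455 + 5 = 12.432
Star Q: M = m − 5 log₁₀ d + 5 = 11.84 − 5·2.9445 + 5 = 2.118
ΔM = M_P − M_Q = 12.432 − (2.118) = 10.315; smaller M is more luminous → Star Q.
L ratio = 10^(0.4 |ΔM|) = 10^4.126 = 13360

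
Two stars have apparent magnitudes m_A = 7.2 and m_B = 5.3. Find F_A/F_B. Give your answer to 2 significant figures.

F_A/F_B ≈ 0.17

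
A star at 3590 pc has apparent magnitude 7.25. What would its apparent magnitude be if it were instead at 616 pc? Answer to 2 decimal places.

Flux ∝ 1/d², so Δm = 5 log₁₀(d₂/d₁) = 5 log₁₀(616/3590) = -3.828
m₂ = m₁ + Δm = 7.25 + (-3.828) = 3.422

m ≈ 3.42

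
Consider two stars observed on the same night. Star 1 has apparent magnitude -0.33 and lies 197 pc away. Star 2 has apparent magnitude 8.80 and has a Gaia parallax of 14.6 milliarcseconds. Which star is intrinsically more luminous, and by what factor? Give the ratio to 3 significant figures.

Star 1 is more luminous, by a factor of 37100.

Star 1: M = m − 5 log₁₀ d + 5 = -0.33 − 5·2.2945 + 5 = -6.802
Star 2: p = 14.6 mas = 0.0146″ → d = 1/p = 68.49 pc
Star 2: M = m − 5 log₁₀ d + 5 = 8.80 − 5·1.8356 + 5 = 4.622
ΔM = M_1 − M_2 = -6.802 − (4.622) = -11.424; smaller M is more luminous → Star 1.
L ratio = 10^(0.4 |ΔM|) = 10^4.570 = 37120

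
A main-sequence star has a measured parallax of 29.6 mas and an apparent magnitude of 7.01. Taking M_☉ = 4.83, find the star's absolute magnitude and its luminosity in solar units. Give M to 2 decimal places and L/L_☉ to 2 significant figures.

d = 1/p = 1000/29.6 mas = 33.78 pc
M = m − 5 log₁₀ d + 5 = 7.01 − 5·1.5287 + 5 = 4.366
M − M_☉ = 4.366 − 4.83 = -0.464
L/L_☉ = 10^(−0.4 × -0.464) = 1.533

M ≈ 4.37; L/L_☉ ≈ 1.5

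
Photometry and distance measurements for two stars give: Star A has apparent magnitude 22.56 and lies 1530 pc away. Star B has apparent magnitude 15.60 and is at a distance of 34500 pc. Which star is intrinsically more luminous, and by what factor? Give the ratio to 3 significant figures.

Star A: M = m − 5 log₁₀ d + 5 = 22.56 − 5·3.1847 + 5 = 11.637
Star B: M = m − 5 log₁₀ d + 5 = 15.60 − 5·4.5378 + 5 = -2.089
ΔM = M_A − M_B = 11.637 − (-2.089) = 13.726; smaller M is more luminous → Star B.
L ratio = 10^(0.4 |ΔM|) = 10^5.490 = 309200

Star B is more luminous, by a factor of 309000.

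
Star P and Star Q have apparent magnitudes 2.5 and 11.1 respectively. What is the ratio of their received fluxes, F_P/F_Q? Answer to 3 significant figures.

F_P/F_Q ≈ 2750

Magnitude difference = -8.6
Flux ratio = 10^(−0.4 Δm) = 10^(−0.4 × -8.6) = 10^3.440 = 2754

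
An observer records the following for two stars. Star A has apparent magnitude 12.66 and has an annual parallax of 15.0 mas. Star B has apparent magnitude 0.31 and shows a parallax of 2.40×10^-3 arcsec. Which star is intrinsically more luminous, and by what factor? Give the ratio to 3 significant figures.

Star B is more luminous, by a factor of 3.40×10^6.

Star A: p = 15.0 mas = 0.0150″ → d = 1/p = 66.67 pc
Star A: M = m − 5 log₁₀ d + 5 = 12.66 − 5·1.8239 + 5 = 8.540
Star B: d = 1/p = 1/2.40×10^-3″ = 416.7 pc
Star B: M = m − 5 log₁₀ d + 5 = 0.31 − 5·2.6198 + 5 = -7.789
ΔM = M_A − M_B = 8.540 − (-7.789) = 16.329; smaller M is more luminous → Star B.
L ratio = 10^(0.4 |ΔM|) = 10^6.532 = 3.402×10^6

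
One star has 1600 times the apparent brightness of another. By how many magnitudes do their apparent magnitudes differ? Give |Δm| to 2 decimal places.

|Δm| ≈ 8.01

Pogson: Δm = −2.5 log₁₀(ratio) = −2.5 log₁₀(1600) = −2.5 × 3.2041 = -8.010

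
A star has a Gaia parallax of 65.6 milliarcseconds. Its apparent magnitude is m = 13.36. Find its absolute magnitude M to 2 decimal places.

M ≈ 12.44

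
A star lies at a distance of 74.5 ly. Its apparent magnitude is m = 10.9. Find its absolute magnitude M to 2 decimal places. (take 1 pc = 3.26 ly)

d = 74.5 ly / 3.26 = 22.85 pc
5 log₁₀(d/10 pc) = 5 log₁₀(22.85) − 5 = 1.795
M = m − 5 log₁₀(d/10) = 10.9 − 1.795 = 9.105

M ≈ 9.11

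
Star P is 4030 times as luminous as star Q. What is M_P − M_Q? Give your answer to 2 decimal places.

Pogson: ΔM = −2.5 log₁₀(ratio) = −2.5 log₁₀(4030) = −2.5 × 3.6053 = -9.013
Star P is brighter, so it has the smaller magnitude: the difference is negative.

M_P − M_Q ≈ -9.01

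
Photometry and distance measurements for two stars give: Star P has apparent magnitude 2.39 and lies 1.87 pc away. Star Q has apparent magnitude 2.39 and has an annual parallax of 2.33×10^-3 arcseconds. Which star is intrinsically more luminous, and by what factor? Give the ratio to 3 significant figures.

Star Q is more luminous, by a factor of 52700.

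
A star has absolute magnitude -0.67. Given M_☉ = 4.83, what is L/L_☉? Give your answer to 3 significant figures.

L/L_☉ ≈ 158

M − M_☉ = -0.67 − 4.83 = -5.500
L/L_☉ = 10^(−0.4 (M − M_☉)) = 10^2.200 = 158.5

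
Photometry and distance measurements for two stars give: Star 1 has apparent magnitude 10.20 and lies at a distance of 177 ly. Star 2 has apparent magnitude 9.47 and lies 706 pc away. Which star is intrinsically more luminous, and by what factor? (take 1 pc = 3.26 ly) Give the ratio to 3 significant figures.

Star 2 is more luminous, by a factor of 331.

Star 1: d = 177 ly / 3.26 = 54.29 pc
Star 1: M = m − 5 log₁₀ d + 5 = 10.20 − 5·1.7348 + 5 = 6.526
Star 2: M = m − 5 log₁₀ d + 5 = 9.47 − 5·2.8488 + 5 = 0.226
ΔM = M_1 − M_2 = 6.526 − (0.226) = 6.300; smaller M is more luminous → Star 2.
L ratio = 10^(0.4 |ΔM|) = 10^2.520 = 331.2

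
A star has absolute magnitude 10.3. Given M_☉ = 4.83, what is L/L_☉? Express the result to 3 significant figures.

M − M_☉ = 10.3 − 4.83 = 5.470
L/L_☉ = 10^(−0.4 (M − M_☉)) = 10^-2.188 = 6.486×10^-3

L/L_☉ ≈ 6.49×10^-3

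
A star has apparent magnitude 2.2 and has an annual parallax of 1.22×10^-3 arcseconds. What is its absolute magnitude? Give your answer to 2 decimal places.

M ≈ -7.37

d = 1/p = 1/1.22×10^-3″ = 819.7 pc
5 log₁₀(d/10 pc) = 5 log₁₀(819.7) − 5 = 9.568
M = m − 5 log₁₀(d/10) = 2.2 − 9.568 = -7.368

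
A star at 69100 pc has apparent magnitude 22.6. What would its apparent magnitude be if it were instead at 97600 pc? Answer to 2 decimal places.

m ≈ 23.35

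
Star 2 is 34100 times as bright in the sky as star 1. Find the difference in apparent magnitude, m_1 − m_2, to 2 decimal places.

Pogson: Δm = −2.5 log₁₀(ratio) = −2.5 log₁₀(34100) = −2.5 × 4.5328 = -11.332
Star 2 is brighter so has the smaller magnitude: m_1 − m_2 is positive.

m_1 − m_2 ≈ 11.33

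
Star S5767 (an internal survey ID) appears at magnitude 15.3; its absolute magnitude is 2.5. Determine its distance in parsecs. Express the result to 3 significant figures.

d ≈ 3630 pc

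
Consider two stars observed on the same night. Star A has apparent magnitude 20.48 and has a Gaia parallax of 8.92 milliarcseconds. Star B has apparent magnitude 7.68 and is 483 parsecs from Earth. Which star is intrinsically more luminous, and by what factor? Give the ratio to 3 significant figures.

Star B is more luminous, by a factor of 2.45×10^6.

Star A: p = 8.92 mas = 8.92×10^-3″ → d = 1/p = 112.1 pc
Star A: M = m − 5 log₁₀ d + 5 = 20.48 − 5·2.0496 + 5 = 15.232
Star B: M = m − 5 log₁₀ d + 5 = 7.68 − 5·2.6839 + 5 = -0.740
ΔM = M_A − M_B = 15.232 − (-0.740) = 15.972; smaller M is more luminous → Star B.
L ratio = 10^(0.4 |ΔM|) = 10^6.389 = 2.447×10^6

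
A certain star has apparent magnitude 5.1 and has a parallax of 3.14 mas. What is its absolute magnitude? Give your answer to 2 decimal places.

p = 3.14 mas = 3.14×10^-3″ → d = 1/p = 318.5 pc
5 log₁₀(d/10 pc) = 5 log₁₀(318.5) − 5 = 7.515
M = m − 5 log₁₀(d/10) = 5.1 − 7.515 = -2.415

M ≈ -2.42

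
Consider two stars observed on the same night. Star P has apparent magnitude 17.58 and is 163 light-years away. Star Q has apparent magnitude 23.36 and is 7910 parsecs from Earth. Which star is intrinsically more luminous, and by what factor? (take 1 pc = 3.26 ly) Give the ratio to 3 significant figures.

Star P: d = 163 ly / 3.26 = 50.00 pc
Star P: M = m − 5 log₁₀ d + 5 = 17.58 − 5·1.6990 + 5 = 14.085
Star Q: M = m − 5 log₁₀ d + 5 = 23.36 − 5·3.8982 + 5 = 8.869
ΔM = M_P − M_Q = 14.085 − (8.869) = 5.216; smaller M is more luminous → Star Q.
L ratio = 10^(0.4 |ΔM|) = 10^2.086 = 122.0

Star Q is more luminous, by a factor of 122.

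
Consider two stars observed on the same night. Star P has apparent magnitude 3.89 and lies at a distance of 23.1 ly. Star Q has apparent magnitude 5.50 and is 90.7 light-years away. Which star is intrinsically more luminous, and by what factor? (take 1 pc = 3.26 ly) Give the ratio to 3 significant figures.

Star P: d = 23.1 ly / 3.26 = 7.086 pc
Star P: M = m − 5 log₁₀ d + 5 = 3.89 − 5·0.8504 + 5 = 4.638
Star Q: d = 90.7 ly / 3.26 = 27.82 pc
Star Q: M = m − 5 log₁₀ d + 5 = 5.50 − 5·1.4444 + 5 = 3.278
ΔM = M_P − M_Q = 4.638 − (3.278) = 1.360; smaller M is more luminous → Star Q.
L ratio = 10^(0.4 |ΔM|) = 10^0.544 = 3.499

Star Q is more luminous, by a factor of 3.50.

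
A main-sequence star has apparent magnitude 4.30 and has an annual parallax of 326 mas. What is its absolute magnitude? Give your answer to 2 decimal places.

M ≈ 6.87

p = 326 mas = 0.326″ → d = 1/p = 3.067 pc
5 log₁₀(d/10 pc) = 5 log₁₀(3.067) − 5 = -2.566
M = m − 5 log₁₀(d/10) = 4.30 + 2.566 = 6.866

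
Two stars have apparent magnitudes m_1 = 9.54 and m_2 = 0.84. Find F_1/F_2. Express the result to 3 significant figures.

F_1/F_2 ≈ 3.31×10^-4

Magnitude difference = 8.70
Flux ratio = 10^(−0.4 Δm) = 10^(−0.4 × 8.70) = 10^-3.480 = 3.311×10^-4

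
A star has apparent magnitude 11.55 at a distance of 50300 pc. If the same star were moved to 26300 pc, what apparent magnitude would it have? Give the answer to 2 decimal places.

Flux ∝ 1/d², so Δm = 5 log₁₀(d₂/d₁) = 5 log₁₀(26300/50300) = -1.408
m₂ = m₁ + Δm = 11.55 + (-1.408) = 10.142

m ≈ 10.14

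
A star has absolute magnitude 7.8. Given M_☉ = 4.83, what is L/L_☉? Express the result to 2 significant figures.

M − M_☉ = 7.8 − 4.83 = 2.970
L/L_☉ = 10^(−0.4 (M − M_☉)) = 10^-1.188 = 0.06486

L/L_☉ ≈ 0.065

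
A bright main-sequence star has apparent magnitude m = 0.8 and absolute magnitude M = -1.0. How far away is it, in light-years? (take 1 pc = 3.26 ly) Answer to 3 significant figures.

Distance modulus: m − M = 0.8 − (-1.0) = 1.800
m − M = 5 log₁₀ d − 5
log₁₀ d = (m − M)/5 + 1 = 1.3600
d = 10^1.3600 = 22.91 pc
= 74.68 ly

d ≈ 74.7 ly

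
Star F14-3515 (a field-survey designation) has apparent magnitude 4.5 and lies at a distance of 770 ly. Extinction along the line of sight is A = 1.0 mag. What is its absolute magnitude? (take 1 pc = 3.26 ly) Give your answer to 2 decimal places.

M ≈ -3.37

d = 770 ly / 3.26 = 236.2 pc
5 log₁₀(d/10 pc) = 5 log₁₀(236.2) − 5 = 6.866
M = m − 5 log₁₀(d/10) − A = 4.5 − 6.866 − 1.0 = -3.366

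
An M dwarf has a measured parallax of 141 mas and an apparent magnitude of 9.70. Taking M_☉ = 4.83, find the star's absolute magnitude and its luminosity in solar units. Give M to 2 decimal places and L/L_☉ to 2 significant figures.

M ≈ 10.45; L/L_☉ ≈ 5.7×10^-3

d = 1/p = 1000/141 mas = 7.092 pc
M = m − 5 log₁₀ d + 5 = 9.70 − 5·0.8508 + 5 = 10.446
M − M_☉ = 10.446 − 4.83 = 5.616
L/L_☉ = 10^(−0.4 × 5.616) = 5.670×10^-3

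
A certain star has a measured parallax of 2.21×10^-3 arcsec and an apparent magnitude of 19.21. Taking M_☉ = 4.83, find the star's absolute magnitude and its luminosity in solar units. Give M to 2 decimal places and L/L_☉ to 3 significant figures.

M ≈ 10.93; L/L_☉ ≈ 3.62×10^-3

d = 1/p = 1/2.21×10^-3″ = 452.5 pc
M = m − 5 log₁₀ d + 5 = 19.21 − 5·2.6556 + 5 = 10.932
M − M_☉ = 10.932 − 4.83 = 6.102
L/L_☉ = 10^(−0.4 × 6.102) = 3.624×10^-3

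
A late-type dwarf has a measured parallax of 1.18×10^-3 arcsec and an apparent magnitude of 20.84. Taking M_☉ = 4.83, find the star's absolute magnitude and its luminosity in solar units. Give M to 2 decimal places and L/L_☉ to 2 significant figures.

d = 1/p = 1/1.18×10^-3″ = 847.5 pc
M = m − 5 log₁₀ d + 5 = 20.84 − 5·2.9281 + 5 = 11.199
M − M_☉ = 11.199 − 4.83 = 6.369
L/L_☉ = 10^(−0.4 × 6.369) = 2.833×10^-3

M ≈ 11.20; L/L_☉ ≈ 2.8×10^-3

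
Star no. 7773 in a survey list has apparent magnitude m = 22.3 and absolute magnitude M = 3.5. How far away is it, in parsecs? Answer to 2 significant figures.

d ≈ 58000 pc

Distance modulus: m − M = 22.3 − (3.5) = 18.800
m − M = 5 log₁₀ d − 5
log₁₀ d = (m − M)/5 + 1 = 4.7600
d = 10^4.7600 = 57540 pc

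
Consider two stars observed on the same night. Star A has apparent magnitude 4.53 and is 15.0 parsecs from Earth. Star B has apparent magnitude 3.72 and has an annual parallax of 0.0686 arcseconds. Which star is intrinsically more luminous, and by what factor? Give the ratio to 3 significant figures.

Star A: M = m − 5 log₁₀ d + 5 = 4.53 − 5·1.1761 + 5 = 3.650
Star B: d = 1/p = 1/0.0686″ = 14.58 pc
Star B: M = m − 5 log₁₀ d + 5 = 3.72 − 5·1.1637 + 5 = 2.902
ΔM = M_A − M_B = 3.650 − (2.902) = 0.748; smaller M is more luminous → Star B.
L ratio = 10^(0.4 |ΔM|) = 10^0.299 = 1.991

Star B is more luminous, by a factor of 1.99.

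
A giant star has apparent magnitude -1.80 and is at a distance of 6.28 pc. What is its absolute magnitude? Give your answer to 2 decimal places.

M ≈ -0.79

5 log₁₀(d/10 pc) = 5 log₁₀(6.280) − 5 = -1.010
M = m − 5 log₁₀(d/10) = -1.80 + 1.010 = -0.790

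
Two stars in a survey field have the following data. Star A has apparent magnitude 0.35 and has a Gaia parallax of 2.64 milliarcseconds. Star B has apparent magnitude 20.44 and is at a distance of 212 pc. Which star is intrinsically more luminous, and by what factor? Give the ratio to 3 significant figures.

Star A: p = 2.64 mas = 2.64×10^-3″ → d = 1/p = 378.8 pc
Star A: M = m − 5 log₁₀ d + 5 = 0.35 − 5·2.5784 + 5 = -7.542
Star B: M = m − 5 log₁₀ d + 5 = 20.44 − 5·2.3263 + 5 = 13.808
ΔM = M_A − M_B = -7.542 − (13.808) = -21.350; smaller M is more luminous → Star A.
L ratio = 10^(0.4 |ΔM|) = 10^8.540 = 3.468×10^8

Star A is more luminous, by a factor of 3.47×10^8.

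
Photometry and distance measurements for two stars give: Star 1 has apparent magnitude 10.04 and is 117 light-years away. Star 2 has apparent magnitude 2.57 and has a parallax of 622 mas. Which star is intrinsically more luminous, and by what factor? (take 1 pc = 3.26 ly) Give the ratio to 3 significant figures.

Star 2 is more luminous, by a factor of 1.95.

Star 1: d = 117 ly / 3.26 = 35.89 pc
Star 1: M = m − 5 log₁₀ d + 5 = 10.04 − 5·1.5550 + 5 = 7.265
Star 2: p = 622 mas = 0.622″ → d = 1/p = 1.608 pc
Star 2: M = m − 5 log₁₀ d + 5 = 2.57 − 5·0.2062 + 5 = 6.539
ΔM = M_1 − M_2 = 7.265 − (6.539) = 0.726; smaller M is more luminous → Star 2.
L ratio = 10^(0.4 |ΔM|) = 10^0.290 = 1.952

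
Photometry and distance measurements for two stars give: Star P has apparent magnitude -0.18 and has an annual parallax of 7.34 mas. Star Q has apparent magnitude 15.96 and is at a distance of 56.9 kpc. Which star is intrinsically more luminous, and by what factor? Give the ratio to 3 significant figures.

Star P is more luminous, by a factor of 16.4.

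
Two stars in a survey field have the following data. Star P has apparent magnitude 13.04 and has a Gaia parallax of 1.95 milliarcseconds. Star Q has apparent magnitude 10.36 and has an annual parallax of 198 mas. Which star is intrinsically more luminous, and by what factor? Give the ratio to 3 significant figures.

Star P: p = 1.95 mas = 1.95×10^-3″ → d = 1/p = 512.8 pc
Star P: M = m − 5 log₁₀ d + 5 = 13.04 − 5·2.7100 + 5 = 4.490
Star Q: p = 198 mas = 0.198″ → d = 1/p = 5.051 pc
Star Q: M = m − 5 log₁₀ d + 5 = 10.36 − 5·0.7033 + 5 = 11.843
ΔM = M_P − M_Q = 4.490 − (11.843) = -7.353; smaller M is more luminous → Star P.
L ratio = 10^(0.4 |ΔM|) = 10^2.941 = 873.5

Star P is more luminous, by a factor of 873.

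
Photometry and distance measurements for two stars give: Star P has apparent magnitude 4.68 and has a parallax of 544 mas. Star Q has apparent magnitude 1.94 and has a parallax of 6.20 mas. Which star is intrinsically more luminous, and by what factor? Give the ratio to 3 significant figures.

Star Q is more luminous, by a factor of 96000.

Star P: p = 544 mas = 0.544″ → d = 1/p = 1.838 pc
Star P: M = m − 5 log₁₀ d + 5 = 4.68 − 5·0.2644 + 5 = 8.358
Star Q: p = 6.20 mas = 6.20×10^-3″ → d = 1/p = 161.3 pc
Star Q: M = m − 5 log₁₀ d + 5 = 1.94 − 5·2.2076 + 5 = -4.098
ΔM = M_P − M_Q = 8.358 − (-4.098) = 12.456; smaller M is more luminous → Star Q.
L ratio = 10^(0.4 |ΔM|) = 10^4.982 = 96030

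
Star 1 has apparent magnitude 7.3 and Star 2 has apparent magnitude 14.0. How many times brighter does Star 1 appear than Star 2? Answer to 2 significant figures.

480

Magnitude difference = -6.7
Flux ratio = 10^(−0.4 Δm) = 10^(−0.4 × -6.7) = 10^2.680 = 478.6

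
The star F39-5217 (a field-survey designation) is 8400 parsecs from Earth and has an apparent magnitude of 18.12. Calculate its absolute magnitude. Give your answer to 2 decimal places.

M ≈ 3.50

5 log₁₀(d/10 pc) = 5 log₁₀(8400) − 5 = 14.621
M = m − 5 log₁₀(d/10) = 18.12 − 14.621 = 3.499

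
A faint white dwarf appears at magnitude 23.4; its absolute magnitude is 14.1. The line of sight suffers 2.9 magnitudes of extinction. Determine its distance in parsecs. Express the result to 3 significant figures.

m − M = 5 log₁₀(d/10 pc) + A  ⇒  23.4 − (14.1) − 2.9 = 5 log₁₀(d/10)
6.400 = 5 log₁₀(d/10)
log₁₀ d = (m − M − A)/5 + 1 = 2.2800
d = 10^2.2800 = 190.5 pc

d ≈ 191 pc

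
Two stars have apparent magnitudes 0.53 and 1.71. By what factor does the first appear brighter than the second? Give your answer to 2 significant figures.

Magnitude difference = -1.18
Flux ratio = 10^(−0.4 Δm) = 10^(−0.4 × -1.18) = 10^0.472 = 2.965

3.0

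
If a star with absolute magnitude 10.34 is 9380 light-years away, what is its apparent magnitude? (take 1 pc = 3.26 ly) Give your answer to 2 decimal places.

m ≈ 22.63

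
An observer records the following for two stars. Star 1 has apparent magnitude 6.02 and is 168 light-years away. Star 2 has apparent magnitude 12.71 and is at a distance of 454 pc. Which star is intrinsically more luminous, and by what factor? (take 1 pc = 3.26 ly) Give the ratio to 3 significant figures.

Star 1: d = 168 ly / 3.26 = 51.53 pc
Star 1: M = m − 5 log₁₀ d + 5 = 6.02 − 5·1.7121 + 5 = 2.460
Star 2: M = m − 5 log₁₀ d + 5 = 12.71 − 5·2.6571 + 5 = 4.425
ΔM = M_1 − M_2 = 2.460 − (4.425) = -1.965; smaller M is more luminous → Star 1.
L ratio = 10^(0.4 |ΔM|) = 10^0.786 = 6.110

Star 1 is more luminous, by a factor of 6.11.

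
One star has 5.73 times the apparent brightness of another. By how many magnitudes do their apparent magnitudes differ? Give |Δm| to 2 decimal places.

|Δm| ≈ 1.90

Pogson: Δm = −2.5 log₁₀(ratio) = −2.5 log₁₀(5.73) = −2.5 × 0.7582 = -1.895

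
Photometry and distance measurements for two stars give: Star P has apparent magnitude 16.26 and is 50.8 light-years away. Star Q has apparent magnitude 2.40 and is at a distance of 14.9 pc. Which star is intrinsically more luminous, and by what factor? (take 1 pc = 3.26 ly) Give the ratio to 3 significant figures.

Star Q is more luminous, by a factor of 320000.

Star P: d = 50.8 ly / 3.26 = 15.58 pc
Star P: M = m − 5 log₁₀ d + 5 = 16.26 − 5·1.1926 + 5 = 15.297
Star Q: M = m − 5 log₁₀ d + 5 = 2.40 − 5·1.1732 + 5 = 1.534
ΔM = M_P − M_Q = 15.297 − (1.534) = 13.763; smaller M is more luminous → Star Q.
L ratio = 10^(0.4 |ΔM|) = 10^5.505 = 319900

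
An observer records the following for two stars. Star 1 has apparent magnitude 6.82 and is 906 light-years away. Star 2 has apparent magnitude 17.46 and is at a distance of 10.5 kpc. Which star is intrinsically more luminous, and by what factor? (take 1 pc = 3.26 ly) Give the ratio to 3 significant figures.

Star 1 is more luminous, by a factor of 12.6.

Star 1: d = 906 ly / 3.26 = 277.9 pc
Star 1: M = m − 5 log₁₀ d + 5 = 6.82 − 5·2.4439 + 5 = -0.400
Star 2: d = 10.5 kpc = 10500 pc
Star 2: M = m − 5 log₁₀ d + 5 = 17.46 − 5·4.0212 + 5 = 2.354
ΔM = M_1 − M_2 = -0.400 − (2.354) = -2.754; smaller M is more luminous → Star 1.
L ratio = 10^(0.4 |ΔM|) = 10^1.101 = 12.63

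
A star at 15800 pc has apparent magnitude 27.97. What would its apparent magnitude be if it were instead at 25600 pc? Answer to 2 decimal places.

m ≈ 29.02

Flux ∝ 1/d², so Δm = 5 log₁₀(d₂/d₁) = 5 log₁₀(25600/15800) = 1.048
m₂ = m₁ + Δm = 27.97 + (1.048) = 29.018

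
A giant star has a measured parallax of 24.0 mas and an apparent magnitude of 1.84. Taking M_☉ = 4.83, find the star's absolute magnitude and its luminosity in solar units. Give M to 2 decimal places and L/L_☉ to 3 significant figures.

M ≈ -1.26; L/L_☉ ≈ 273

d = 1/p = 1000/24.0 mas = 41.67 pc
M = m − 5 log₁₀ d + 5 = 1.84 − 5·1.6198 + 5 = -1.259
M − M_☉ = -1.259 − 4.83 = -6.089
L/L_☉ = 10^(−0.4 × -6.089) = 272.6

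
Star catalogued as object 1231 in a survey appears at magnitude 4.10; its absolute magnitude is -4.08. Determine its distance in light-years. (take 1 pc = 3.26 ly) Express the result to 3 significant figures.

μ = m − M = 8.180
m − M = 5 log₁₀ d − 5
log₁₀ d = (m − M)/5 + 1 = 2.6360
d = 10^2.6360 = 432.5 pc
= 1410 ly

d ≈ 1410 ly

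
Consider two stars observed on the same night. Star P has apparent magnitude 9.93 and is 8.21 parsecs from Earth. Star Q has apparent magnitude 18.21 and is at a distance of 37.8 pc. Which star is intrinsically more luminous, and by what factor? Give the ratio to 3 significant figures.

Star P is more luminous, by a factor of 96.8.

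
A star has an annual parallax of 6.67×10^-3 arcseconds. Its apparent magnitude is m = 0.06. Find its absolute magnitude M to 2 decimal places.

d = 1/p = 1/6.67×10^-3″ = 149.9 pc
5 log₁₀(d/10 pc) = 5 log₁₀(149.9) − 5 = 5.879
M = m − 5 log₁₀(d/10) = 0.06 − 5.879 = -5.819

M ≈ -5.82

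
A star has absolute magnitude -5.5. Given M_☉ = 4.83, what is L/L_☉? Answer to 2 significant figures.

M − M_☉ = -5.5 − 4.83 = -10.330
L/L_☉ = 10^(−0.4 (M − M_☉)) = 10^4.132 = 13550

L/L_☉ ≈ 14000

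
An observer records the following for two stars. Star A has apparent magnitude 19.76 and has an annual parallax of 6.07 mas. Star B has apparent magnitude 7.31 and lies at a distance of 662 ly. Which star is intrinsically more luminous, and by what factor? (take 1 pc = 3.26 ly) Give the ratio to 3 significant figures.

Star B is more luminous, by a factor of 145000.

Star A: p = 6.07 mas = 6.07×10^-3″ → d = 1/p = 164.7 pc
Star A: M = m − 5 log₁₀ d + 5 = 19.76 − 5·2.2168 + 5 = 13.676
Star B: d = 662 ly / 3.26 = 203.1 pc
Star B: M = m − 5 log₁₀ d + 5 = 7.31 − 5·2.3076 + 5 = 0.772
ΔM = M_A − M_B = 13.676 − (0.772) = 12.904; smaller M is more luminous → Star B.
L ratio = 10^(0.4 |ΔM|) = 10^5.162 = 145100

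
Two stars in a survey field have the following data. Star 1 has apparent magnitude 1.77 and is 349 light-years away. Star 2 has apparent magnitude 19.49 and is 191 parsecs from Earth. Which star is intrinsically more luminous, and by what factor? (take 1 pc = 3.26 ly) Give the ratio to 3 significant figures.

Star 1: d = 349 ly / 3.26 = 107.1 pc
Star 1: M = m − 5 log₁₀ d + 5 = 1.77 − 5·2.0296 + 5 = -3.378
Star 2: M = m − 5 log₁₀ d + 5 = 19.49 − 5·2.2810 + 5 = 13.085
ΔM = M_1 − M_2 = -3.378 − (13.085) = -16.463; smaller M is more luminous → Star 1.
L ratio = 10^(0.4 |ΔM|) = 10^6.585 = 3.847×10^6

Star 1 is more luminous, by a factor of 3.85×10^6.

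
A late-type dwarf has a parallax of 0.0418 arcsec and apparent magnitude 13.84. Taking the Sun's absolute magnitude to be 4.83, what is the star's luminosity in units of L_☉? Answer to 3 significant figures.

d = 1/p = 1/0.0418″ = 23.92 pc
M = m − 5 log₁₀ d + 5 = 13.84 − 5·1.3788 + 5 = 11.946
M − M_☉ = 11.946 − 4.83 = 7.116
L/L_☉ = 10^(−0.4 × 7.116) = 1.424×10^-3

L/L_☉ ≈ 1.42×10^-3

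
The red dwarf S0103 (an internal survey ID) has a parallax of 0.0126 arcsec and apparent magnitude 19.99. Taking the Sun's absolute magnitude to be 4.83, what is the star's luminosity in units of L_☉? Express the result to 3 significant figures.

L/L_☉ ≈ 5.44×10^-5

d = 1/p = 1/0.0126″ = 79.37 pc
M = m − 5 log₁₀ d + 5 = 19.99 − 5·1.8996 + 5 = 15.492
M − M_☉ = 15.492 − 4.83 = 10.662
L/L_☉ = 10^(−0.4 × 10.662) = 5.436×10^-5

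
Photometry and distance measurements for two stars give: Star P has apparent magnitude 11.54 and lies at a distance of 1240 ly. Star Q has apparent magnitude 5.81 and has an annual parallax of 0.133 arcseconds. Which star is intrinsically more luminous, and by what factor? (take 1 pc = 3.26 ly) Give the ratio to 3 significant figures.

Star P is more luminous, by a factor of 13.1.

Star P: d = 1240 ly / 3.26 = 380.4 pc
Star P: M = m − 5 log₁₀ d + 5 = 11.54 − 5·2.5802 + 5 = 3.639
Star Q: d = 1/p = 1/0.133″ = 7.519 pc
Star Q: M = m − 5 log₁₀ d + 5 = 5.81 − 5·0.8761 + 5 = 6.429
ΔM = M_P − M_Q = 3.639 − (6.429) = -2.790; smaller M is more luminous → Star P.
L ratio = 10^(0.4 |ΔM|) = 10^1.116 = 13.07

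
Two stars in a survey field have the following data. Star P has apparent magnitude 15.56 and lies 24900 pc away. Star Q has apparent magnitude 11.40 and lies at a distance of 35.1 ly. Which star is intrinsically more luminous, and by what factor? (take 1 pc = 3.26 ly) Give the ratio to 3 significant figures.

Star P is more luminous, by a factor of 116000.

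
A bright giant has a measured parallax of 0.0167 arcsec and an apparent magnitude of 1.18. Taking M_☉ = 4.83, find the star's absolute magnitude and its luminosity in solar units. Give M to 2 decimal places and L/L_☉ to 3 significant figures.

d = 1/p = 1/0.0167″ = 59.88 pc
M = m − 5 log₁₀ d + 5 = 1.18 − 5·1.7773 + 5 = -2.706
M − M_☉ = -2.706 − 4.83 = -7.536
L/L_☉ = 10^(−0.4 × -7.536) = 1034

M ≈ -2.71; L/L_☉ ≈ 1030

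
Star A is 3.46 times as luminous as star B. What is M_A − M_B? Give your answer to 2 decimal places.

Pogson: ΔM = −2.5 log₁₀(ratio) = −2.5 log₁₀(3.46) = −2.5 × 0.5391 = -1.348
Star A is brighter, so it has the smaller magnitude: the difference is negative.

M_A − M_B ≈ -1.35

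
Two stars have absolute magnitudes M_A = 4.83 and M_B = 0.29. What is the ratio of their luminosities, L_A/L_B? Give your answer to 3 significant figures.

L_A/L_B ≈ 0.0153

ΔM = M_A − M_B = 4.54
L_A/L_B = 10^(−0.4 ΔM) = 10^-1.816 = 0.01528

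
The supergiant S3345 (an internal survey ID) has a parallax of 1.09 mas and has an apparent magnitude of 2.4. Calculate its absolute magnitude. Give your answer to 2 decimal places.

p = 1.09 mas = 1.09×10^-3″ → d = 1/p = 917.4 pc
5 log₁₀(d/10 pc) = 5 log₁₀(917.4) − 5 = 9.813
M = m − 5 log₁₀(d/10) = 2.4 − 9.813 = -7.413

M ≈ -7.41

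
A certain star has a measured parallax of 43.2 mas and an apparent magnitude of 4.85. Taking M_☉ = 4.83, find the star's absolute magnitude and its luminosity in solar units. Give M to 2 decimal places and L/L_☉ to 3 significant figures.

d = 1/p = 1000/43.2 mas = 23.15 pc
M = m − 5 log₁₀ d + 5 = 4.85 − 5·1.3645 + 5 = 3.027
M − M_☉ = 3.027 − 4.83 = -1.803
L/L_☉ = 10^(−0.4 × -1.803) = 5.261

M ≈ 3.03; L/L_☉ ≈ 5.26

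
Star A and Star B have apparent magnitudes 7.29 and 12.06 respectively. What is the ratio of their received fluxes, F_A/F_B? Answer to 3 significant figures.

Magnitude difference = -4.77
Flux ratio = 10^(−0.4 Δm) = 10^(−0.4 × -4.77) = 10^1.908 = 80.91

F_A/F_B ≈ 80.9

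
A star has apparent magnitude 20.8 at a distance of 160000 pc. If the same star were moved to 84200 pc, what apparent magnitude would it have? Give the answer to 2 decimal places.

m ≈ 19.41

Flux ∝ 1/d², so Δm = 5 log₁₀(d₂/d₁) = 5 log₁₀(84200/160000) = -1.394
m₂ = m₁ + Δm = 20.8 + (-1.394) = 19.406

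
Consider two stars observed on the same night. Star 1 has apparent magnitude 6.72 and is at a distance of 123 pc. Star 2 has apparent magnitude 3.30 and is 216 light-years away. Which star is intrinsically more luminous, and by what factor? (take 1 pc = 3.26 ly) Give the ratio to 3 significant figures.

Star 1: M = m − 5 log₁₀ d + 5 = 6.72 − 5·2.0899 + 5 = 1.270
Star 2: d = 216 ly / 3.26 = 66.26 pc
Star 2: M = m − 5 log₁₀ d + 5 = 3.30 − 5·1.8212 + 5 = -0.806
ΔM = M_1 − M_2 = 1.270 − (-0.806) = 2.077; smaller M is more luminous → Star 2.
L ratio = 10^(0.4 |ΔM|) = 10^0.831 = 6.771

Star 2 is more luminous, by a factor of 6.77.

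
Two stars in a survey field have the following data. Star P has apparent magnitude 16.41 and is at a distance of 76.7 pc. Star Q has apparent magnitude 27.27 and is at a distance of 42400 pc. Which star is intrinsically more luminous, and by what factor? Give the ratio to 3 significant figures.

Star Q is more luminous, by a factor of 13.8.

Star P: M = m − 5 log₁₀ d + 5 = 16.41 − 5·1.8848 + 5 = 11.986
Star Q: M = m − 5 log₁₀ d + 5 = 27.27 − 5·4.6274 + 5 = 9.133
ΔM = M_P − M_Q = 11.986 − (9.133) = 2.853; smaller M is more luminous → Star Q.
L ratio = 10^(0.4 |ΔM|) = 10^1.141 = 13.84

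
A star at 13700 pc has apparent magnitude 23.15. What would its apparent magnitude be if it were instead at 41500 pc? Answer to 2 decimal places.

m ≈ 25.56

Flux ∝ 1/d², so Δm = 5 log₁₀(d₂/d₁) = 5 log₁₀(41500/13700) = 2.407
m₂ = m₁ + Δm = 23.15 + (2.407) = 25.557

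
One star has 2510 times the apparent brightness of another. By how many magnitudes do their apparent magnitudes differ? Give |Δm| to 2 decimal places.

|Δm| ≈ 8.50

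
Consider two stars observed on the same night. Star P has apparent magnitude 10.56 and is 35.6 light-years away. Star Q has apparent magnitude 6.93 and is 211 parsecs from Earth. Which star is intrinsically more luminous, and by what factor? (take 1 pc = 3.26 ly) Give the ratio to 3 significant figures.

Star P: d = 35.6 ly / 3.26 = 10.92 pc
Star P: M = m − 5 log₁₀ d + 5 = 10.56 − 5·1.0382 + 5 = 10.369
Star Q: M = m − 5 log₁₀ d + 5 = 6.93 − 5·2.3243 + 5 = 0.309
ΔM = M_P − M_Q = 10.369 − (0.309) = 10.060; smaller M is more luminous → Star Q.
L ratio = 10^(0.4 |ΔM|) = 10^4.024 = 10570

Star Q is more luminous, by a factor of 10600.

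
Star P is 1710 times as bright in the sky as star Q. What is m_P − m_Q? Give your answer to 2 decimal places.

Pogson: Δm = −2.5 log₁₀(ratio) = −2.5 log₁₀(1710) = −2.5 × 3.2330 = -8.082
Star P is brighter, so it has the smaller magnitude: the difference is negative.

m_P − m_Q ≈ -8.08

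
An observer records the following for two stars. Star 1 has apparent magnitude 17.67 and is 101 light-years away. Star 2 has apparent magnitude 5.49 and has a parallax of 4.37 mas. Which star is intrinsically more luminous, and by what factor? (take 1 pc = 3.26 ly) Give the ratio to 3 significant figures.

Star 2 is more luminous, by a factor of 4.06×10^6.

Star 1: d = 101 ly / 3.26 = 30.98 pc
Star 1: M = m − 5 log₁₀ d + 5 = 17.67 − 5·1.4911 + 5 = 15.214
Star 2: p = 4.37 mas = 4.37×10^-3″ → d = 1/p = 228.8 pc
Star 2: M = m − 5 log₁₀ d + 5 = 5.49 − 5·2.3595 + 5 = -1.308
ΔM = M_1 − M_2 = 15.214 − (-1.308) = 16.522; smaller M is more luminous → Star 2.
L ratio = 10^(0.4 |ΔM|) = 10^6.609 = 4.063×10^6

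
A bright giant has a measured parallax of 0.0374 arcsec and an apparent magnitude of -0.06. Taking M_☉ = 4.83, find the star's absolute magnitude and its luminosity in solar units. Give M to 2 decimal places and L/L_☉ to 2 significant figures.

M ≈ -2.20; L/L_☉ ≈ 650

d = 1/p = 1/0.0374″ = 26.74 pc
M = m − 5 log₁₀ d + 5 = -0.06 − 5·1.4271 + 5 = -2.196
M − M_☉ = -2.196 − 4.83 = -7.026
L/L_☉ = 10^(−0.4 × -7.026) = 646.0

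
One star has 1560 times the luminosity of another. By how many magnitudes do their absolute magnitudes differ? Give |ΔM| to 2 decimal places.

Pogson: ΔM = −2.5 log₁₀(ratio) = −2.5 log₁₀(1560) = −2.5 × 3.1931 = -7.983

|ΔM| ≈ 7.98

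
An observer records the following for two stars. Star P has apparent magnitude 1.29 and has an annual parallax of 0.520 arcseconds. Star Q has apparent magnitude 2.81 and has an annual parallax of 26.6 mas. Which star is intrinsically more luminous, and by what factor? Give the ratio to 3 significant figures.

Star Q is more luminous, by a factor of 94.2.

Star P: d = 1/p = 1/0.520″ = 1.923 pc
Star P: M = m − 5 log₁₀ d + 5 = 1.29 − 5·0.2840 + 5 = 4.870
Star Q: p = 26.6 mas = 0.0266″ → d = 1/p = 37.59 pc
Star Q: M = m − 5 log₁₀ d + 5 = 2.81 − 5·1.5751 + 5 = -0.066
ΔM = M_P − M_Q = 4.870 − (-0.066) = 4.936; smaller M is more luminous → Star Q.
L ratio = 10^(0.4 |ΔM|) = 10^1.974 = 94.24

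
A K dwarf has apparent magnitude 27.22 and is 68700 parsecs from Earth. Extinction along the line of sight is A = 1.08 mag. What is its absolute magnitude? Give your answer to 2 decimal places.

5 log₁₀(d/10 pc) = 5 log₁₀(68700) − 5 = 19.185
M = m − 5 log₁₀(d/10) − A = 27.22 − 19.185 − 1.08 = 6.955

M ≈ 6.96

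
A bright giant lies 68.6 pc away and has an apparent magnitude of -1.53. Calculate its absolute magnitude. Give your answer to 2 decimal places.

5 log₁₀(d/10 pc) = 5 log₁₀(68.60) − 5 = 4.182
M = m − 5 log₁₀(d/10) = -1.53 − 4.182 = -5.712

M ≈ -5.71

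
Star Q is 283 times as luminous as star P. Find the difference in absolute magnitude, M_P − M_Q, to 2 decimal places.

Pogson: ΔM = −2.5 log₁₀(ratio) = −2.5 log₁₀(283) = −2.5 × 2.4518 = -6.129
Star Q is brighter so has the smaller magnitude: M_P − M_Q is positive.

M_P − M_Q ≈ 6.13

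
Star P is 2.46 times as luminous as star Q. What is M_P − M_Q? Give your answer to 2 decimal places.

Pogson: ΔM = −2.5 log₁₀(ratio) = −2.5 log₁₀(2.46) = −2.5 × 0.3909 = -0.977
Star P is brighter, so it has the smaller magnitude: the difference is negative.

M_P − M_Q ≈ -0.98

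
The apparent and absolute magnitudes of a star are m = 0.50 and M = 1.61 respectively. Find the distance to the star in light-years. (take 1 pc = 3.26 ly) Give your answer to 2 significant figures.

μ = m − M = -1.110
m − M = 5 log₁₀ d − 5
log₁₀ d = (m − M)/5 + 1 = 0.7780
d = 10^0.7780 = 5.998 pc
= 19.55 ly

d ≈ 20 ly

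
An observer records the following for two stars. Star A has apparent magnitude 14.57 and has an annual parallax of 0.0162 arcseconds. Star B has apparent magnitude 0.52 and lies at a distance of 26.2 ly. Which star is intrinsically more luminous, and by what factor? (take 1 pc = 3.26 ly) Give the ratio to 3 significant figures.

Star A: d = 1/p = 1/0.0162″ = 61.73 pc
Star A: M = m − 5 log₁₀ d + 5 = 14.57 − 5·1.7905 + 5 = 10.618
Star B: d = 26.2 ly / 3.26 = 8.037 pc
Star B: M = m − 5 log₁₀ d + 5 = 0.52 − 5·0.9051 + 5 = 0.995
ΔM = M_A − M_B = 10.618 − (0.995) = 9.623; smaller M is more luminous → Star B.
L ratio = 10^(0.4 |ΔM|) = 10^3.849 = 7066

Star B is more luminous, by a factor of 7070.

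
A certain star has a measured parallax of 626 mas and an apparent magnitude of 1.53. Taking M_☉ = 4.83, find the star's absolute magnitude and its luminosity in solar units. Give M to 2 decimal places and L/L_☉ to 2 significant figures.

d = 1/p = 1000/626 mas = 1.597 pc
M = m − 5 log₁₀ d + 5 = 1.53 − 5·0.2034 + 5 = 5.513
M − M_☉ = 5.513 − 4.83 = 0.683
L/L_☉ = 10^(−0.4 × 0.683) = 0.5332

M ≈ 5.51; L/L_☉ ≈ 0.53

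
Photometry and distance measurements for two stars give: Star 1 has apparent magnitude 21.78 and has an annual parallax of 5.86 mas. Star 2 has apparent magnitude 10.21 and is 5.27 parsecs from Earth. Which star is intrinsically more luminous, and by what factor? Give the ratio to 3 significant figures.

Star 2 is more luminous, by a factor of 40.5.

Star 1: p = 5.86 mas = 5.86×10^-3″ → d = 1/p = 170.6 pc
Star 1: M = m − 5 log₁₀ d + 5 = 21.78 − 5·2.2321 + 5 = 15.619
Star 2: M = m − 5 log₁₀ d + 5 = 10.21 − 5·0.7218 + 5 = 11.601
ΔM = M_1 − M_2 = 15.619 − (11.601) = 4.019; smaller M is more luminous → Star 2.
L ratio = 10^(0.4 |ΔM|) = 10^1.607 = 40.50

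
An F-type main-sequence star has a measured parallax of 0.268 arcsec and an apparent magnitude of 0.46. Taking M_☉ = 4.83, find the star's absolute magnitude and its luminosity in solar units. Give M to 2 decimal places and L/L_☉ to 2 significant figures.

d = 1/p = 1/0.268″ = 3.731 pc
M = m − 5 log₁₀ d + 5 = 0.46 − 5·0.5719 + 5 = 2.601
M − M_☉ = 2.601 − 4.83 = -2.229
L/L_☉ = 10^(−0.4 × -2.229) = 7.793

M ≈ 2.60; L/L_☉ ≈ 7.8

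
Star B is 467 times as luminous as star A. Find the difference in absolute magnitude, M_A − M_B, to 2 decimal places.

Pogson: ΔM = −2.5 log₁₀(ratio) = −2.5 log₁₀(467) = −2.5 × 2.6693 = -6.673
Star B is brighter so has the smaller magnitude: M_A − M_B is positive.

M_A − M_B ≈ 6.67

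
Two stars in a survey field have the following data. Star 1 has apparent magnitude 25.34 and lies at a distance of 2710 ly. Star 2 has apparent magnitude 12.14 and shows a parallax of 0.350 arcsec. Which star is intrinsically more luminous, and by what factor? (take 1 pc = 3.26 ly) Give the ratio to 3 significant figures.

Star 1: d = 2710 ly / 3.26 = 831.3 pc
Star 1: M = m − 5 log₁₀ d + 5 = 25.34 − 5·2.9198 + 5 = 15.741
Star 2: d = 1/p = 1/0.350″ = 2.857 pc
Star 2: M = m − 5 log₁₀ d + 5 = 12.14 − 5·0.4559 + 5 = 14.860
ΔM = M_1 − M_2 = 15.741 − (14.860) = 0.881; smaller M is more luminous → Star 2.
L ratio = 10^(0.4 |ΔM|) = 10^0.352 = 2.251

Star 2 is more luminous, by a factor of 2.25.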